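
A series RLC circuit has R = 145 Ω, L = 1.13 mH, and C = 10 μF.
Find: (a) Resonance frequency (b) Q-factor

Step 1 — Resonance condition Im(Z)=0 gives ω₀ = 1/√(LC).
Step 2 — ω₀ = 1/√(0.00113·1e-05) = 9407 rad/s.
Step 3 — f₀ = ω₀/(2π) = 1497 Hz.
Step 4 — Series Q: Q = ω₀L/R = 9407·0.00113/145 = 0.07331.

(a) f₀ = 1497 Hz  (b) Q = 0.07331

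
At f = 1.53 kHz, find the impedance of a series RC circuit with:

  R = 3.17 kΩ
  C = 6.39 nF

Step 1 — Angular frequency: ω = 2π·f = 2π·1530 = 9613 rad/s.
Step 2 — Component impedances:
  R: Z = R = 3170 Ω
  C: Z = 1/(jωC) = -j/(ω·C) = 0 - j1.628e+04 Ω
Step 3 — Series combination: Z_total = R + C = 3170 - j1.628e+04 Ω = 1.658e+04∠-79.0° Ω.

Z = 3170 - j1.628e+04 Ω = 1.658e+04∠-79.0° Ω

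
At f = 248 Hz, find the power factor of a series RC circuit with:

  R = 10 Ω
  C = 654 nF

Step 1 — Angular frequency: ω = 2π·f = 2π·248 = 1558 rad/s.
Step 2 — Component impedances:
  R: Z = R = 10 Ω
  C: Z = 1/(jωC) = -j/(ω·C) = 0 - j981.3 Ω
Step 3 — Series combination: Z_total = R + C = 10 - j981.3 Ω = 981.3∠-89.4° Ω.
Step 4 — Power factor: PF = cos(φ) = Re(Z)/|Z| = 10/981.3 = 0.01019.
Step 5 — Type: Im(Z) = -981.3 ⇒ leading (phase φ = -89.4°).

PF = 0.01019 (leading, φ = -89.4°)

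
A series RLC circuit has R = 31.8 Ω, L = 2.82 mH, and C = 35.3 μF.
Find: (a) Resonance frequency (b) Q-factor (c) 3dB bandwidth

Step 1 — Resonance condition Im(Z)=0 gives ω₀ = 1/√(LC).
Step 2 — ω₀ = 1/√(0.00282·3.53e-05) = 3169 rad/s.
Step 3 — f₀ = ω₀/(2π) = 504.4 Hz.
Step 4 — Series Q: Q = ω₀L/R = 3169·0.00282/31.8 = 0.2811.
Step 5 — 3dB bandwidth: Δω = ω₀/Q = 1.128e+04 rad/s; BW = Δω/(2π) = 1795 Hz.

(a) f₀ = 504.4 Hz  (b) Q = 0.2811  (c) BW = 1795 Hz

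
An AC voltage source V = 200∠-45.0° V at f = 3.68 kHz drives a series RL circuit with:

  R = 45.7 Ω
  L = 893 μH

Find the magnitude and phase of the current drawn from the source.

Step 1 — Angular frequency: ω = 2π·f = 2π·3680 = 2.312e+04 rad/s.
Step 2 — Component impedances:
  R: Z = R = 45.7 Ω
  L: Z = jωL = j·2.312e+04·0.000893 = 0 + j20.65 Ω
Step 3 — Series combination: Z_total = R + L = 45.7 + j20.65 Ω = 50.15∠24.3° Ω.
Step 4 — Source phasor: V = 200∠-45.0° V = 141.4 - j141.4 V.
Step 5 — Ohm's law: I = V / Z_total = (141.4 - j141.4) / (45.7 + j20.65) = 1.409 - j3.731 A.
Step 6 — Convert to polar: |I| = 3.988 A, ∠I = -69.3°.

I = 3.988∠-69.3° A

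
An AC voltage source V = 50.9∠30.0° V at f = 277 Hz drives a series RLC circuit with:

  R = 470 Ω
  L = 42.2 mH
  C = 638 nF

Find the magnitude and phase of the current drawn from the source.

Step 1 — Angular frequency: ω = 2π·f = 2π·277 = 1740 rad/s.
Step 2 — Component impedances:
  R: Z = R = 470 Ω
  L: Z = jωL = j·1740·0.0422 = 0 + j73.45 Ω
  C: Z = 1/(jωC) = -j/(ω·C) = 0 - j900.6 Ω
Step 3 — Series combination: Z_total = R + L + C = 470 - j827.1 Ω = 951.3∠-60.4° Ω.
Step 4 — Source phasor: V = 50.9∠30.0° V = 44.08 + j25.45 V.
Step 5 — Ohm's law: I = V / Z_total = (44.08 + j25.45) / (470 - j827.1) = -0.0003674 + j0.0535 A.
Step 6 — Convert to polar: |I| = 0.0535 A, ∠I = 90.4°.

I = 0.0535∠90.4° A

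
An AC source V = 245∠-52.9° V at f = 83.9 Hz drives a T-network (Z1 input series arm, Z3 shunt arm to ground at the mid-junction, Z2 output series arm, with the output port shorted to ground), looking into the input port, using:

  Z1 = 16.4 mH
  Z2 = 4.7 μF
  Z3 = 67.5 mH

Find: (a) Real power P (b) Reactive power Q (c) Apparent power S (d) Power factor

Step 1 — Angular frequency: ω = 2π·f = 2π·83.9 = 527.2 rad/s.
Step 2 — Component impedances:
  Z1: Z = jωL = j·527.2·0.0164 = 0 + j8.645 Ω
  Z2: Z = 1/(jωC) = -j/(ω·C) = 0 - j403.6 Ω
  Z3: Z = jωL = j·527.2·0.0675 = 0 + j35.58 Ω
Step 3 — With the output port shorted to ground, the output series arm Z2 runs from the junction to ground; the shunt arm Z3 also runs from the junction to ground. They appear in parallel: Z3 || Z2 = 0 + j39.02 Ω.
Step 4 — Series with input arm Z1: Z_in = Z1 + (Z3 || Z2) = 0 + j47.67 Ω = 47.67∠90.0° Ω.
Step 5 — Source phasor: V = 245∠-52.9° V = 147.8 - j195.4 V.
Step 6 — Current: I = V / Z = -4.099 - j3.1 A = 5.14∠-142.9° A.
Step 7 — Complex power: S = V·I* = 0 + j1259 VA.
Step 8 — Real power: P = Re(S) = 0 W.
Step 9 — Reactive power: Q = Im(S) = 1259 VAR.
Step 10 — Apparent power: |S| = 1259 VA.
Step 11 — Power factor: PF = P/|S| = 0 (lagging).

(a) P = 0 W  (b) Q = 1259 VAR  (c) S = 1259 VA  (d) PF = 0 (lagging)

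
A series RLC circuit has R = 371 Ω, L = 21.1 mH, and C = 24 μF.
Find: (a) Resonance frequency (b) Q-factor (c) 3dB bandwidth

Step 1 — Resonance: ω₀ = 1/√(LC) = 1/√(0.0211·2.4e-05) = 1405 rad/s.
Step 2 — f₀ = ω₀/(2π) = 223.7 Hz.
Step 3 — Series Q: Q = ω₀L/R = 1405·0.0211/371 = 0.07992.
Step 4 — Bandwidth: Δω = ω₀/Q = 1.758e+04 rad/s; BW = Δω/(2π) = 2798 Hz.

(a) f₀ = 223.7 Hz  (b) Q = 0.07992  (c) BW = 2798 Hz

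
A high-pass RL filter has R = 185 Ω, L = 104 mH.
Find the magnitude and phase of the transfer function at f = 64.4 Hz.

Step 1 — Angular frequency: ω = 2π·64.4 = 404.6 rad/s.
Step 2 — Transfer function: H(jω) = jωL/(R + jωL).
Step 3 — Numerator jωL = j·42.08; denominator R + jωL = 185 + j42.08.
Step 4 — H = 0.0492 + j0.2163.
Step 5 — Magnitude: |H| = 0.2218 (-13.1 dB); phase: φ = 77.2°.

|H| = 0.2218 (-13.1 dB), φ = 77.2°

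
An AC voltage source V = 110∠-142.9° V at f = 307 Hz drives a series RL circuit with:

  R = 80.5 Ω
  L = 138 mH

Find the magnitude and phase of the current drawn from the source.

Step 1 — Angular frequency: ω = 2π·f = 2π·307 = 1929 rad/s.
Step 2 — Component impedances:
  R: Z = R = 80.5 Ω
  L: Z = jωL = j·1929·0.138 = 0 + j266.2 Ω
Step 3 — Series combination: Z_total = R + L = 80.5 + j266.2 Ω = 278.1∠73.2° Ω.
Step 4 — Source phasor: V = 110∠-142.9° V = -87.73 - j66.35 V.
Step 5 — Ohm's law: I = V / Z_total = (-87.73 - j66.35) / (80.5 + j266.2) = -0.3197 + j0.2329 A.
Step 6 — Convert to polar: |I| = 0.3955 A, ∠I = 143.9°.

I = 0.3955∠143.9° A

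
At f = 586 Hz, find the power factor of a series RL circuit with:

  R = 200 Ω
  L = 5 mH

Step 1 — Angular frequency: ω = 2π·f = 2π·586 = 3682 rad/s.
Step 2 — Component impedances:
  R: Z = R = 200 Ω
  L: Z = jωL = j·3682·0.005 = 0 + j18.41 Ω
Step 3 — Series combination: Z_total = R + L = 200 + j18.41 Ω = 200.8∠5.3° Ω.
Step 4 — Power factor: PF = cos(φ) = Re(Z)/|Z| = 200/200.85 = 0.9958.
Step 5 — Type: Im(Z) = 18.41 ⇒ lagging (phase φ = 5.3°).

PF = 0.9958 (lagging, φ = 5.3°)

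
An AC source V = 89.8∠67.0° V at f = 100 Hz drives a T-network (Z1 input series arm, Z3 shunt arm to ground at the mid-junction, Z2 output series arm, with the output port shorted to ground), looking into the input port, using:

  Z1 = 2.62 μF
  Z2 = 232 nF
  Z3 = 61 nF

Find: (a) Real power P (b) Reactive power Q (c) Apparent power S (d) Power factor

Step 1 — Angular frequency: ω = 2π·f = 2π·100 = 628.3 rad/s.
Step 2 — Component impedances:
  Z1: Z = 1/(jωC) = -j/(ω·C) = 0 - j607.5 Ω
  Z2: Z = 1/(jωC) = -j/(ω·C) = 0 - j6860 Ω
  Z3: Z = 1/(jωC) = -j/(ω·C) = 0 - j2.609e+04 Ω
Step 3 — With the output port shorted to ground, the output series arm Z2 runs from the junction to ground; the shunt arm Z3 also runs from the junction to ground. They appear in parallel: Z3 || Z2 = 0 - j5432 Ω.
Step 4 — Series with input arm Z1: Z_in = Z1 + (Z3 || Z2) = 0 - j6039 Ω = 6039∠-90.0° Ω.
Step 5 — Source phasor: V = 89.8∠67.0° V = 35.09 + j82.66 V.
Step 6 — Current: I = V / Z = -0.01369 + j0.00581 A = 0.01487∠157.0° A.
Step 7 — Complex power: S = V·I* = 0 - j1.335 VA.
Step 8 — Real power: P = Re(S) = 0 W.
Step 9 — Reactive power: Q = Im(S) = -1.335 VAR.
Step 10 — Apparent power: |S| = 1.335 VA.
Step 11 — Power factor: PF = P/|S| = 0 (leading).

(a) P = 0 W  (b) Q = -1.335 VAR  (c) S = 1.335 VA  (d) PF = 0 (leading)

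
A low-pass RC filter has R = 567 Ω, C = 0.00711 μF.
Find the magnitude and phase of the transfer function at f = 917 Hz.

Step 1 — Angular frequency: ω = 2π·917 = 5762 rad/s.
Step 2 — Transfer function: H(jω) = 1/(1 + jωRC).
Step 3 — Denominator: 1 + jωRC = 1 + j·5762·567·7.11e-09 = 1 + j0.02323.
Step 4 — H = 0.9995 - j0.02321.
Step 5 — Magnitude: |H| = 0.9997 (-0.0 dB); phase: φ = -1.3°.

|H| = 0.9997 (-0.0 dB), φ = -1.3°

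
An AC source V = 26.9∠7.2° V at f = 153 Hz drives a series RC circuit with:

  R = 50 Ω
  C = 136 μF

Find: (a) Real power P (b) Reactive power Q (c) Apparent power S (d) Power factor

Step 1 — Angular frequency: ω = 2π·f = 2π·153 = 961.3 rad/s.
Step 2 — Component impedances:
  R: Z = R = 50 Ω
  C: Z = 1/(jωC) = -j/(ω·C) = 0 - j7.649 Ω
Step 3 — Series combination: Z_total = R + C = 50 - j7.649 Ω = 50.58∠-8.7° Ω.
Step 4 — Source phasor: V = 26.9∠7.2° V = 26.69 + j3.371 V.
Step 5 — Current: I = V / Z = 0.5115 + j0.1457 A = 0.5318∠15.9° A.
Step 6 — Complex power: S = V·I* = 14.14 - j2.163 VA.
Step 7 — Real power: P = Re(S) = 14.14 W.
Step 8 — Reactive power: Q = Im(S) = -2.163 VAR.
Step 9 — Apparent power: |S| = 14.31 VA.
Step 10 — Power factor: PF = P/|S| = 0.9885 (leading).

(a) P = 14.14 W  (b) Q = -2.163 VAR  (c) S = 14.31 VA  (d) PF = 0.9885 (leading)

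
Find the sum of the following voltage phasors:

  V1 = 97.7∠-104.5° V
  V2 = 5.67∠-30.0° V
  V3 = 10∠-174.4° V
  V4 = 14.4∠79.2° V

Step 1 — Convert each phasor to rectangular form:
  V1 = 97.7·(cos(-104.5°) + j·sin(-104.5°)) = -24.46 - j94.59 V
  V2 = 5.67·(cos(-30.0°) + j·sin(-30.0°)) = 4.91 - j2.835 V
  V3 = 10·(cos(-174.4°) + j·sin(-174.4°)) = -9.952 - j0.9758 V
  V4 = 14.4·(cos(79.2°) + j·sin(79.2°)) = 2.698 + j14.14 V
Step 2 — Sum components: V_total = -26.81 - j84.25 V.
Step 3 — Convert to polar: |V_total| = 88.42 V, ∠V_total = -107.6°.

V_total = 88.42∠-107.6° V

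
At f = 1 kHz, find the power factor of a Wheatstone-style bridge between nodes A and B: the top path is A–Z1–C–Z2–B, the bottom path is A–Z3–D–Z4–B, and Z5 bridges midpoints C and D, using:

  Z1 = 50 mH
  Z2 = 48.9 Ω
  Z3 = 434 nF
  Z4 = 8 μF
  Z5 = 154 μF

Step 1 — Angular frequency: ω = 2π·f = 2π·1000 = 6283 rad/s.
Step 2 — Component impedances:
  Z1: Z = jωL = j·6283·0.05 = 0 + j314.2 Ω
  Z2: Z = R = 48.9 Ω
  Z3: Z = 1/(jωC) = -j/(ω·C) = 0 - j366.7 Ω
  Z4: Z = 1/(jωC) = -j/(ω·C) = 0 - j19.89 Ω
  Z5: Z = 1/(jωC) = -j/(ω·C) = 0 - j1.033 Ω
Step 3 — Bridge requires nodal analysis (the Z5 bridge couples midpoints C and D, so the two paths cannot be reduced to a simple series/parallel combination). Setting node B to ground and injecting 1 A at node A, the 3-node admittance system at A, C, D solves to V_A = Z_AB = 12.57 + j2128 Ω = 2128∠89.7° Ω.
Step 4 — Power factor: PF = cos(φ) = Re(Z)/|Z| = 12.57244/2128.212 = 0.005908.
Step 5 — Type: Im(Z) = 2128 ⇒ lagging (phase φ = 89.7°).

PF = 0.005908 (lagging, φ = 89.7°)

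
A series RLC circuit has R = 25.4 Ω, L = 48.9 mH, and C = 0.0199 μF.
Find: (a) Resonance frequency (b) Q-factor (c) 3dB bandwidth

Step 1 — Resonance: ω₀ = 1/√(LC) = 1/√(0.0489·1.99e-08) = 3.206e+04 rad/s.
Step 2 — f₀ = ω₀/(2π) = 5102 Hz.
Step 3 — Series Q: Q = ω₀L/R = 3.206e+04·0.0489/25.4 = 61.72.
Step 4 — Bandwidth: Δω = ω₀/Q = 519.4 rad/s; BW = Δω/(2π) = 82.67 Hz.

(a) f₀ = 5102 Hz  (b) Q = 61.72  (c) BW = 82.67 Hz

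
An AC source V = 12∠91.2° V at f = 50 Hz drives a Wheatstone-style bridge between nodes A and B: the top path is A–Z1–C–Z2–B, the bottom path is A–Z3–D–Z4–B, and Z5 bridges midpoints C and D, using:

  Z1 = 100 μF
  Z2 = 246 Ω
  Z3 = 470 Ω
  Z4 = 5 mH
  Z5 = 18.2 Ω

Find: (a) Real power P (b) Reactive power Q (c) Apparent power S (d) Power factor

Step 1 — Angular frequency: ω = 2π·f = 2π·50 = 314.2 rad/s.
Step 2 — Component impedances:
  Z1: Z = 1/(jωC) = -j/(ω·C) = 0 - j31.83 Ω
  Z2: Z = R = 246 Ω
  Z3: Z = R = 470 Ω
  Z4: Z = jωL = j·314.2·0.005 = 0 + j1.571 Ω
  Z5: Z = R = 18.2 Ω
Step 3 — Bridge requires nodal analysis (the Z5 bridge couples midpoints C and D, so the two paths cannot be reduced to a simple series/parallel combination). Setting node B to ground and injecting 1 A at node A, the 3-node admittance system at A, C, D solves to V_A = Z_AB = 18.31 - j28.16 Ω = 33.59∠-57.0° Ω.
Step 4 — Source phasor: V = 12∠91.2° V = -0.2513 + j12 V.
Step 5 — Current: I = V / Z = -0.3036 + j0.1884 A = 0.3573∠148.2° A.
Step 6 — Complex power: S = V·I* = 2.337 - j3.594 VA.
Step 7 — Real power: P = Re(S) = 2.337 W.
Step 8 — Reactive power: Q = Im(S) = -3.594 VAR.
Step 9 — Apparent power: |S| = 4.287 VA.
Step 10 — Power factor: PF = P/|S| = 0.5451 (leading).

(a) P = 2.337 W  (b) Q = -3.594 VAR  (c) S = 4.287 VA  (d) PF = 0.5451 (leading)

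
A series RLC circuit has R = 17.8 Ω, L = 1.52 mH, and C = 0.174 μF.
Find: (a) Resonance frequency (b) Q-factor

Step 1 — Resonance condition Im(Z)=0 gives ω₀ = 1/√(LC).
Step 2 — ω₀ = 1/√(0.00152·1.74e-07) = 6.149e+04 rad/s.
Step 3 — f₀ = ω₀/(2π) = 9786 Hz.
Step 4 — Series Q: Q = ω₀L/R = 6.149e+04·0.00152/17.8 = 5.251.

(a) f₀ = 9786 Hz  (b) Q = 5.251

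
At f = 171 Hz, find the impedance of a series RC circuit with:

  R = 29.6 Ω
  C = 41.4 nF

Step 1 — Angular frequency: ω = 2π·f = 2π·171 = 1074 rad/s.
Step 2 — Component impedances:
  R: Z = R = 29.6 Ω
  C: Z = 1/(jωC) = -j/(ω·C) = 0 - j2.248e+04 Ω
Step 3 — Series combination: Z_total = R + C = 29.6 - j2.248e+04 Ω = 2.248e+04∠-89.9° Ω.

Z = 29.6 - j2.248e+04 Ω = 2.248e+04∠-89.9° Ω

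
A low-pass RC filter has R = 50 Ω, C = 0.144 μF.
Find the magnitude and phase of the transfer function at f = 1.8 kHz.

Step 1 — Angular frequency: ω = 2π·1800 = 1.131e+04 rad/s.
Step 2 — Transfer function: H(jω) = 1/(1 + jωRC).
Step 3 — Denominator: 1 + jωRC = 1 + j·1.131e+04·50·1.44e-07 = 1 + j0.08143.
Step 4 — H = 0.9934 - j0.08089.
Step 5 — Magnitude: |H| = 0.9967 (-0.0 dB); phase: φ = -4.7°.

|H| = 0.9967 (-0.0 dB), φ = -4.7°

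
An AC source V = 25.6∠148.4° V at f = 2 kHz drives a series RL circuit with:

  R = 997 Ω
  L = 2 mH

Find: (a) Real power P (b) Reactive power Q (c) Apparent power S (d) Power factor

Step 1 — Angular frequency: ω = 2π·f = 2π·2000 = 1.257e+04 rad/s.
Step 2 — Component impedances:
  R: Z = R = 997 Ω
  L: Z = jωL = j·1.257e+04·0.002 = 0 + j25.13 Ω
Step 3 — Series combination: Z_total = R + L = 997 + j25.13 Ω = 997.3∠1.4° Ω.
Step 4 — Source phasor: V = 25.6∠148.4° V = -21.8 + j13.41 V.
Step 5 — Current: I = V / Z = -0.02152 + j0.014 A = 0.02567∠147.0° A.
Step 6 — Complex power: S = V·I* = 0.6569 + j0.01656 VA.
Step 7 — Real power: P = Re(S) = 0.6569 W.
Step 8 — Reactive power: Q = Im(S) = 0.01656 VAR.
Step 9 — Apparent power: |S| = 0.6571 VA.
Step 10 — Power factor: PF = P/|S| = 0.9997 (lagging).

(a) P = 0.6569 W  (b) Q = 0.01656 VAR  (c) S = 0.6571 VA  (d) PF = 0.9997 (lagging)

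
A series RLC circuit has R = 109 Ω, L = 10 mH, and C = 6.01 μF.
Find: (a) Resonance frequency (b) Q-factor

Step 1 — Resonance condition Im(Z)=0 gives ω₀ = 1/√(LC).
Step 2 — ω₀ = 1/√(0.01·6.01e-06) = 4079 rad/s.
Step 3 — f₀ = ω₀/(2π) = 649.2 Hz.
Step 4 — Series Q: Q = ω₀L/R = 4079·0.01/109 = 0.3742.

(a) f₀ = 649.2 Hz  (b) Q = 0.3742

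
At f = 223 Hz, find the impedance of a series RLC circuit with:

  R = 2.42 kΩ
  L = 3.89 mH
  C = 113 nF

Step 1 — Angular frequency: ω = 2π·f = 2π·223 = 1401 rad/s.
Step 2 — Component impedances:
  R: Z = R = 2420 Ω
  L: Z = jωL = j·1401·0.00389 = 0 + j5.45 Ω
  C: Z = 1/(jωC) = -j/(ω·C) = 0 - j6316 Ω
Step 3 — Series combination: Z_total = R + L + C = 2420 - j6310 Ω = 6759∠-69.0° Ω.

Z = 2420 - j6310 Ω = 6759∠-69.0° Ω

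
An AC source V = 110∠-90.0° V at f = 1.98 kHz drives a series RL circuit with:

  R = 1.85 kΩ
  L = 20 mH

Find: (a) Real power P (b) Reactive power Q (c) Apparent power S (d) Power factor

Step 1 — Angular frequency: ω = 2π·f = 2π·1980 = 1.244e+04 rad/s.
Step 2 — Component impedances:
  R: Z = R = 1850 Ω
  L: Z = jωL = j·1.244e+04·0.02 = 0 + j248.8 Ω
Step 3 — Series combination: Z_total = R + L = 1850 + j248.8 Ω = 1867∠7.7° Ω.
Step 4 — Source phasor: V = 110∠-90.0° V = 0 - j110 V.
Step 5 — Current: I = V / Z = -0.007855 - j0.0584 A = 0.05893∠-97.7° A.
Step 6 — Complex power: S = V·I* = 6.424 + j0.864 VA.
Step 7 — Real power: P = Re(S) = 6.424 W.
Step 8 — Reactive power: Q = Im(S) = 0.864 VAR.
Step 9 — Apparent power: |S| = 6.482 VA.
Step 10 — Power factor: PF = P/|S| = 0.9911 (lagging).

(a) P = 6.424 W  (b) Q = 0.864 VAR  (c) S = 6.482 VA  (d) PF = 0.9911 (lagging)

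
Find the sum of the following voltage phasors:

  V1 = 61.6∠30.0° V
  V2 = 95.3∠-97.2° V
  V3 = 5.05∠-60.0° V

Step 1 — Convert each phasor to rectangular form:
  V1 = 61.6·(cos(30.0°) + j·sin(30.0°)) = 53.35 + j30.8 V
  V2 = 95.3·(cos(-97.2°) + j·sin(-97.2°)) = -11.94 - j94.55 V
  V3 = 5.05·(cos(-60.0°) + j·sin(-60.0°)) = 2.525 - j4.373 V
Step 2 — Sum components: V_total = 43.93 - j68.12 V.
Step 3 — Convert to polar: |V_total| = 81.06 V, ∠V_total = -57.2°.

V_total = 81.06∠-57.2° V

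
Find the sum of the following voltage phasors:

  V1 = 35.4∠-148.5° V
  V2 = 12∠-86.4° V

Step 1 — Convert each phasor to rectangular form:
  V1 = 35.4·(cos(-148.5°) + j·sin(-148.5°)) = -30.18 - j18.5 V
  V2 = 12·(cos(-86.4°) + j·sin(-86.4°)) = 0.7535 - j11.98 V
Step 2 — Sum components: V_total = -29.43 - j30.47 V.
Step 3 — Convert to polar: |V_total| = 42.36 V, ∠V_total = -134.0°.

V_total = 42.36∠-134.0° V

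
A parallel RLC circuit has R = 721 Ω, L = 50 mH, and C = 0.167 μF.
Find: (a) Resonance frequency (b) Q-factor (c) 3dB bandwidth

Step 1 — Resonance: ω₀ = 1/√(LC) = 1/√(0.05·1.67e-07) = 1.094e+04 rad/s.
Step 2 — f₀ = ω₀/(2π) = 1742 Hz.
Step 3 — Parallel Q: Q = R/(ω₀L) = 721/(1.094e+04·0.05) = 1.318.
Step 4 — Bandwidth: Δω = ω₀/Q = 8305 rad/s; BW = Δω/(2π) = 1322 Hz.

(a) f₀ = 1742 Hz  (b) Q = 1.318  (c) BW = 1322 Hz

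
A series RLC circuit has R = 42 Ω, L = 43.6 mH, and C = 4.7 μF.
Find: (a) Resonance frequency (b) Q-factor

Step 1 — Resonance condition Im(Z)=0 gives ω₀ = 1/√(LC).
Step 2 — ω₀ = 1/√(0.0436·4.7e-06) = 2209 rad/s.
Step 3 — f₀ = ω₀/(2π) = 351.6 Hz.
Step 4 — Series Q: Q = ω₀L/R = 2209·0.0436/42 = 2.293.

(a) f₀ = 351.6 Hz  (b) Q = 2.293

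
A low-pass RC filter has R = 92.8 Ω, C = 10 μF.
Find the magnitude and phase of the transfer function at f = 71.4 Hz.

Step 1 — Angular frequency: ω = 2π·71.4 = 448.6 rad/s.
Step 2 — Transfer function: H(jω) = 1/(1 + jωRC).
Step 3 — Denominator: 1 + jωRC = 1 + j·448.6·92.8·1e-05 = 1 + j0.4163.
Step 4 — H = 0.8523 - j0.3548.
Step 5 — Magnitude: |H| = 0.9232 (-0.7 dB); phase: φ = -22.6°.

|H| = 0.9232 (-0.7 dB), φ = -22.6°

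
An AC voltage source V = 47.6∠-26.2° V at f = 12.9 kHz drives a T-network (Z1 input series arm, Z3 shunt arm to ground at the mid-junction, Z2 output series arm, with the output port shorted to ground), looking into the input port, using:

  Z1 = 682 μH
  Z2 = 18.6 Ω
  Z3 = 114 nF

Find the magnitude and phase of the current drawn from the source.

Step 1 — Angular frequency: ω = 2π·f = 2π·1.29e+04 = 8.105e+04 rad/s.
Step 2 — Component impedances:
  Z1: Z = jωL = j·8.105e+04·0.000682 = 0 + j55.28 Ω
  Z2: Z = R = 18.6 Ω
  Z3: Z = 1/(jωC) = -j/(ω·C) = 0 - j108.2 Ω
Step 3 — With the output port shorted to ground, the output series arm Z2 runs from the junction to ground; the shunt arm Z3 also runs from the junction to ground. They appear in parallel: Z3 || Z2 = 18.07 - j3.105 Ω.
Step 4 — Series with input arm Z1: Z_in = Z1 + (Z3 || Z2) = 18.07 + j52.17 Ω = 55.21∠70.9° Ω.
Step 5 — Source phasor: V = 47.6∠-26.2° V = 42.71 - j21.02 V.
Step 6 — Ohm's law: I = V / Z_total = (42.71 - j21.02) / (18.07 + j52.17) = -0.1066 - j0.8555 A.
Step 7 — Convert to polar: |I| = 0.8621 A, ∠I = -97.1°.

I = 0.8621∠-97.1° A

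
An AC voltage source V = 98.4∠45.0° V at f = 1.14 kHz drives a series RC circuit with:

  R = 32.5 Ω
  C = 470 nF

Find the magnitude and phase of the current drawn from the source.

Step 1 — Angular frequency: ω = 2π·f = 2π·1140 = 7163 rad/s.
Step 2 — Component impedances:
  R: Z = R = 32.5 Ω
  C: Z = 1/(jωC) = -j/(ω·C) = 0 - j297 Ω
Step 3 — Series combination: Z_total = R + C = 32.5 - j297 Ω = 298.8∠-83.8° Ω.
Step 4 — Source phasor: V = 98.4∠45.0° V = 69.58 + j69.58 V.
Step 5 — Ohm's law: I = V / Z_total = (69.58 + j69.58) / (32.5 - j297) = -0.2061 + j0.2568 A.
Step 6 — Convert to polar: |I| = 0.3293 A, ∠I = 128.8°.

I = 0.3293∠128.8° A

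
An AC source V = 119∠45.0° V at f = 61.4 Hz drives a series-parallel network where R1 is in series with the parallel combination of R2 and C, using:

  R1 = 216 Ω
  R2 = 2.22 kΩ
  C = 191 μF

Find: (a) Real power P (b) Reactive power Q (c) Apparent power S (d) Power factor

Step 1 — Angular frequency: ω = 2π·f = 2π·61.4 = 385.8 rad/s.
Step 2 — Component impedances:
  R1: Z = R = 216 Ω
  R2: Z = R = 2220 Ω
  C: Z = 1/(jωC) = -j/(ω·C) = 0 - j13.57 Ω
Step 3 — Parallel branch: R2 || C = 1/(1/R2 + 1/C) = 0.08296 - j13.57 Ω.
Step 4 — Series with R1: Z_total = R1 + (R2 || C) = 216.1 - j13.57 Ω = 216.5∠-3.6° Ω.
Step 5 — Source phasor: V = 119∠45.0° V = 84.15 + j84.15 V.
Step 6 — Current: I = V / Z = 0.3635 + j0.4122 A = 0.5496∠48.6° A.
Step 7 — Complex power: S = V·I* = 65.28 - j4.1 VA.
Step 8 — Real power: P = Re(S) = 65.28 W.
Step 9 — Reactive power: Q = Im(S) = -4.1 VAR.
Step 10 — Apparent power: |S| = 65.41 VA.
Step 11 — Power factor: PF = P/|S| = 0.998 (leading).

(a) P = 65.28 W  (b) Q = -4.1 VAR  (c) S = 65.41 VA  (d) PF = 0.998 (leading)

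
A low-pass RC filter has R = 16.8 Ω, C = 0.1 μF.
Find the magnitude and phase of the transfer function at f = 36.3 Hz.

Step 1 — Angular frequency: ω = 2π·36.3 = 228.1 rad/s.
Step 2 — Transfer function: H(jω) = 1/(1 + jωRC).
Step 3 — Denominator: 1 + jωRC = 1 + j·228.1·16.8·1e-07 = 1 + j0.0003832.
Step 4 — H = 1 - j0.0003832.
Step 5 — Magnitude: |H| = 1 (-0.0 dB); phase: φ = -0.0°.

|H| = 1 (-0.0 dB), φ = -0.0°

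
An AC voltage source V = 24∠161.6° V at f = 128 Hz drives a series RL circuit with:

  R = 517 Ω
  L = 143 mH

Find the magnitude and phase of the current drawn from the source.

Step 1 — Angular frequency: ω = 2π·f = 2π·128 = 804.2 rad/s.
Step 2 — Component impedances:
  R: Z = R = 517 Ω
  L: Z = jωL = j·804.2·0.143 = 0 + j115 Ω
Step 3 — Series combination: Z_total = R + L = 517 + j115 Ω = 529.6∠12.5° Ω.
Step 4 — Source phasor: V = 24∠161.6° V = -22.77 + j7.576 V.
Step 5 — Ohm's law: I = V / Z_total = (-22.77 + j7.576) / (517 + j115) = -0.03887 + j0.0233 A.
Step 6 — Convert to polar: |I| = 0.04531 A, ∠I = 149.1°.

I = 0.04531∠149.1° A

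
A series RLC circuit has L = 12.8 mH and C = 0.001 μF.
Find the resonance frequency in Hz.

Step 1 — Resonance condition Im(Z)=0 gives ω₀ = 1/√(LC).
Step 2 — ω₀ = 1/√(0.0128·1e-09) = 2.795e+05 rad/s.
Step 3 — f₀ = ω₀/(2π) = 4.449e+04 Hz.

f₀ = 4.449e+04 Hz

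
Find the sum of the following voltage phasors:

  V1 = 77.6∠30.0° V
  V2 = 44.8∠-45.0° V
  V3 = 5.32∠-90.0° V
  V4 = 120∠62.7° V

Step 1 — Convert each phasor to rectangular form:
  V1 = 77.6·(cos(30.0°) + j·sin(30.0°)) = 67.2 + j38.8 V
  V2 = 44.8·(cos(-45.0°) + j·sin(-45.0°)) = 31.68 - j31.68 V
  V3 = 5.32·(cos(-90.0°) + j·sin(-90.0°)) = 0 - j5.32 V
  V4 = 120·(cos(62.7°) + j·sin(62.7°)) = 55.04 + j106.6 V
Step 2 — Sum components: V_total = 153.9 + j108.4 V.
Step 3 — Convert to polar: |V_total| = 188.3 V, ∠V_total = 35.2°.

V_total = 188.3∠35.2° V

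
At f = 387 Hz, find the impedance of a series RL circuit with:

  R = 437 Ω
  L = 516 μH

Step 1 — Angular frequency: ω = 2π·f = 2π·387 = 2432 rad/s.
Step 2 — Component impedances:
  R: Z = R = 437 Ω
  L: Z = jωL = j·2432·0.000516 = 0 + j1.255 Ω
Step 3 — Series combination: Z_total = R + L = 437 + j1.255 Ω = 437∠0.2° Ω.

Z = 437 + j1.255 Ω = 437∠0.2° Ω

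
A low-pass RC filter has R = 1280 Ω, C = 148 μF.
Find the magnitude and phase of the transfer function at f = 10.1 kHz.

Step 1 — Angular frequency: ω = 2π·1.01e+04 = 6.346e+04 rad/s.
Step 2 — Transfer function: H(jω) = 1/(1 + jωRC).
Step 3 — Denominator: 1 + jωRC = 1 + j·6.346e+04·1280·0.000148 = 1 + j1.202e+04.
Step 4 — H = 6.919e-09 - j8.318e-05.
Step 5 — Magnitude: |H| = 8.318e-05 (-81.6 dB); phase: φ = -90.0°.

|H| = 8.318e-05 (-81.6 dB), φ = -90.0°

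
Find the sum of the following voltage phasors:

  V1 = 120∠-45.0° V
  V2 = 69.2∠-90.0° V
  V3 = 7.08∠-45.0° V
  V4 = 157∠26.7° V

Step 1 — Convert each phasor to rectangular form:
  V1 = 120·(cos(-45.0°) + j·sin(-45.0°)) = 84.85 - j84.85 V
  V2 = 69.2·(cos(-90.0°) + j·sin(-90.0°)) = 0 - j69.2 V
  V3 = 7.08·(cos(-45.0°) + j·sin(-45.0°)) = 5.006 - j5.006 V
  V4 = 157·(cos(26.7°) + j·sin(26.7°)) = 140.3 + j70.54 V
Step 2 — Sum components: V_total = 230.1 - j88.52 V.
Step 3 — Convert to polar: |V_total| = 246.6 V, ∠V_total = -21.0°.

V_total = 246.6∠-21.0° V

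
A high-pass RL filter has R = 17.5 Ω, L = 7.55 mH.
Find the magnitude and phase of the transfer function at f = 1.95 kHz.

Step 1 — Angular frequency: ω = 2π·1950 = 1.225e+04 rad/s.
Step 2 — Transfer function: H(jω) = jωL/(R + jωL).
Step 3 — Numerator jωL = j·92.5; denominator R + jωL = 17.5 + j92.5.
Step 4 — H = 0.9654 + j0.1826.
Step 5 — Magnitude: |H| = 0.9826 (-0.2 dB); phase: φ = 10.7°.

|H| = 0.9826 (-0.2 dB), φ = 10.7°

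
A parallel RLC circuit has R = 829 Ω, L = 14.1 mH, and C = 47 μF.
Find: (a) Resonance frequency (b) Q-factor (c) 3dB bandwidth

Step 1 — Resonance: ω₀ = 1/√(LC) = 1/√(0.0141·4.7e-05) = 1228 rad/s.
Step 2 — f₀ = ω₀/(2π) = 195.5 Hz.
Step 3 — Parallel Q: Q = R/(ω₀L) = 829/(1228·0.0141) = 47.86.
Step 4 — Bandwidth: Δω = ω₀/Q = 25.67 rad/s; BW = Δω/(2π) = 4.085 Hz.

(a) f₀ = 195.5 Hz  (b) Q = 47.86  (c) BW = 4.085 Hz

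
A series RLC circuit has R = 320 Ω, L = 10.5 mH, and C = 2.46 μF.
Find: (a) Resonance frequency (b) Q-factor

Step 1 — Resonance condition Im(Z)=0 gives ω₀ = 1/√(LC).
Step 2 — ω₀ = 1/√(0.0105·2.46e-06) = 6222 rad/s.
Step 3 — f₀ = ω₀/(2π) = 990.3 Hz.
Step 4 — Series Q: Q = ω₀L/R = 6222·0.0105/320 = 0.2042.

(a) f₀ = 990.3 Hz  (b) Q = 0.2042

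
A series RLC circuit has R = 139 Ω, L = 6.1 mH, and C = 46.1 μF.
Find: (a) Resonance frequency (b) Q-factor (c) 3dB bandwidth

Step 1 — Resonance condition Im(Z)=0 gives ω₀ = 1/√(LC).
Step 2 — ω₀ = 1/√(0.0061·4.61e-05) = 1886 rad/s.
Step 3 — f₀ = ω₀/(2π) = 300.1 Hz.
Step 4 — Series Q: Q = ω₀L/R = 1886·0.0061/139 = 0.08276.
Step 5 — 3dB bandwidth: Δω = ω₀/Q = 2.279e+04 rad/s; BW = Δω/(2π) = 3627 Hz.

(a) f₀ = 300.1 Hz  (b) Q = 0.08276  (c) BW = 3627 Hz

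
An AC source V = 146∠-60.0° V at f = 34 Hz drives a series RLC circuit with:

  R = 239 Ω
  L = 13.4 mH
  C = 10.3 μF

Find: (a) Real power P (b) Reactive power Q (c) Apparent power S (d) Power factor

Step 1 — Angular frequency: ω = 2π·f = 2π·34 = 213.6 rad/s.
Step 2 — Component impedances:
  R: Z = R = 239 Ω
  L: Z = jωL = j·213.6·0.0134 = 0 + j2.863 Ω
  C: Z = 1/(jωC) = -j/(ω·C) = 0 - j454.5 Ω
Step 3 — Series combination: Z_total = R + L + C = 239 - j451.6 Ω = 510.9∠-62.1° Ω.
Step 4 — Source phasor: V = 146∠-60.0° V = 73 - j126.4 V.
Step 5 — Current: I = V / Z = 0.2855 + j0.01053 A = 0.2857∠2.1° A.
Step 6 — Complex power: S = V·I* = 19.51 - j36.87 VA.
Step 7 — Real power: P = Re(S) = 19.51 W.
Step 8 — Reactive power: Q = Im(S) = -36.87 VAR.
Step 9 — Apparent power: |S| = 41.72 VA.
Step 10 — Power factor: PF = P/|S| = 0.4678 (leading).

(a) P = 19.51 W  (b) Q = -36.87 VAR  (c) S = 41.72 VA  (d) PF = 0.4678 (leading)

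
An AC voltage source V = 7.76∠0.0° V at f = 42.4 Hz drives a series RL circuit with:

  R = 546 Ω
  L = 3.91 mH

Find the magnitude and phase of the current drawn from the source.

Step 1 — Angular frequency: ω = 2π·f = 2π·42.4 = 266.4 rad/s.
Step 2 — Component impedances:
  R: Z = R = 546 Ω
  L: Z = jωL = j·266.4·0.00391 = 0 + j1.042 Ω
Step 3 — Series combination: Z_total = R + L = 546 + j1.042 Ω = 546∠0.1° Ω.
Step 4 — Source phasor: V = 7.76∠0.0° V = 7.76 V.
Step 5 — Ohm's law: I = V / Z_total = (7.76) / (546 + j1.042) = 0.01421 - j2.711e-05 A.
Step 6 — Convert to polar: |I| = 0.01421 A, ∠I = -0.1°.

I = 0.01421∠-0.1° A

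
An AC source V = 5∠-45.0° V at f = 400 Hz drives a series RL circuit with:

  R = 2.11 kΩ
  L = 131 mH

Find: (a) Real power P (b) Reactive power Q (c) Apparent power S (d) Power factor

Step 1 — Angular frequency: ω = 2π·f = 2π·400 = 2513 rad/s.
Step 2 — Component impedances:
  R: Z = R = 2110 Ω
  L: Z = jωL = j·2513·0.131 = 0 + j329.2 Ω
Step 3 — Series combination: Z_total = R + L = 2110 + j329.2 Ω = 2136∠8.9° Ω.
Step 4 — Source phasor: V = 5∠-45.0° V = 3.536 - j3.536 V.
Step 5 — Current: I = V / Z = 0.001381 - j0.001891 A = 0.002341∠-53.9° A.
Step 6 — Complex power: S = V·I* = 0.01157 + j0.001805 VA.
Step 7 — Real power: P = Re(S) = 0.01157 W.
Step 8 — Reactive power: Q = Im(S) = 0.001805 VAR.
Step 9 — Apparent power: |S| = 0.01171 VA.
Step 10 — Power factor: PF = P/|S| = 0.988 (lagging).

(a) P = 0.01157 W  (b) Q = 0.001805 VAR  (c) S = 0.01171 VA  (d) PF = 0.988 (lagging)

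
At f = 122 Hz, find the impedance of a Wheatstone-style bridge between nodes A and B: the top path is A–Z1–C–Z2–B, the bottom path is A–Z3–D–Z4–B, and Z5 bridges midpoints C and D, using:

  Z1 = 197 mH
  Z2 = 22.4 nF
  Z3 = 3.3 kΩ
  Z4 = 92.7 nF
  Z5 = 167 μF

Step 1 — Angular frequency: ω = 2π·f = 2π·122 = 766.5 rad/s.
Step 2 — Component impedances:
  Z1: Z = jωL = j·766.5·0.197 = 0 + j151 Ω
  Z2: Z = 1/(jωC) = -j/(ω·C) = 0 - j5.824e+04 Ω
  Z3: Z = R = 3300 Ω
  Z4: Z = 1/(jωC) = -j/(ω·C) = 0 - j1.407e+04 Ω
  Z5: Z = 1/(jωC) = -j/(ω·C) = 0 - j7.812 Ω
Step 3 — Bridge requires nodal analysis (the Z5 bridge couples midpoints C and D, so the two paths cannot be reduced to a simple series/parallel combination). Setting node B to ground and injecting 1 A at node A, the 3-node admittance system at A, C, D solves to V_A = Z_AB = 6.335 - j1.119e+04 Ω = 1.119e+04∠-90.0° Ω.

Z = 6.335 - j1.119e+04 Ω = 1.119e+04∠-90.0° Ω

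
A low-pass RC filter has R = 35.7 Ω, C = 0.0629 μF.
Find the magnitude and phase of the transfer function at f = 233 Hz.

Step 1 — Angular frequency: ω = 2π·233 = 1464 rad/s.
Step 2 — Transfer function: H(jω) = 1/(1 + jωRC).
Step 3 — Denominator: 1 + jωRC = 1 + j·1464·35.7·6.29e-08 = 1 + j0.003287.
Step 4 — H = 1 - j0.003287.
Step 5 — Magnitude: |H| = 1 (-0.0 dB); phase: φ = -0.2°.

|H| = 1 (-0.0 dB), φ = -0.2°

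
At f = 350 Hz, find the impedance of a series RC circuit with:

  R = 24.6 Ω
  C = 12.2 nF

Step 1 — Angular frequency: ω = 2π·f = 2π·350 = 2199 rad/s.
Step 2 — Component impedances:
  R: Z = R = 24.6 Ω
  C: Z = 1/(jωC) = -j/(ω·C) = 0 - j3.727e+04 Ω
Step 3 — Series combination: Z_total = R + C = 24.6 - j3.727e+04 Ω = 3.727e+04∠-90.0° Ω.

Z = 24.6 - j3.727e+04 Ω = 3.727e+04∠-90.0° Ω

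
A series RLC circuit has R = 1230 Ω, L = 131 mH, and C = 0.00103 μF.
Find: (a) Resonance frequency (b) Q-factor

Step 1 — Resonance condition Im(Z)=0 gives ω₀ = 1/√(LC).
Step 2 — ω₀ = 1/√(0.131·1.03e-09) = 8.609e+04 rad/s.
Step 3 — f₀ = ω₀/(2π) = 1.37e+04 Hz.
Step 4 — Series Q: Q = ω₀L/R = 8.609e+04·0.131/1230 = 9.169.

(a) f₀ = 1.37e+04 Hz  (b) Q = 9.169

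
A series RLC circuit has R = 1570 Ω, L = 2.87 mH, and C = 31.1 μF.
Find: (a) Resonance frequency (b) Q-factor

Step 1 — Resonance condition Im(Z)=0 gives ω₀ = 1/√(LC).
Step 2 — ω₀ = 1/√(0.00287·3.11e-05) = 3347 rad/s.
Step 3 — f₀ = ω₀/(2π) = 532.7 Hz.
Step 4 — Series Q: Q = ω₀L/R = 3347·0.00287/1570 = 0.006119.

(a) f₀ = 532.7 Hz  (b) Q = 0.006119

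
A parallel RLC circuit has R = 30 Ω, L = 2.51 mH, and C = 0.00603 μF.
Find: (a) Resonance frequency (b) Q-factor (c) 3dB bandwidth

Step 1 — Resonance: ω₀ = 1/√(LC) = 1/√(0.00251·6.03e-09) = 2.57e+05 rad/s.
Step 2 — f₀ = ω₀/(2π) = 4.091e+04 Hz.
Step 3 — Parallel Q: Q = R/(ω₀L) = 30/(2.57e+05·0.00251) = 0.0465.
Step 4 — Bandwidth: Δω = ω₀/Q = 5.528e+06 rad/s; BW = Δω/(2π) = 8.798e+05 Hz.

(a) f₀ = 4.091e+04 Hz  (b) Q = 0.0465  (c) BW = 8.798e+05 Hz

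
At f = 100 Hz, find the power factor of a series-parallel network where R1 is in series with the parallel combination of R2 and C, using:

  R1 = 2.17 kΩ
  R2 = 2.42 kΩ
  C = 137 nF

Step 1 — Angular frequency: ω = 2π·f = 2π·100 = 628.3 rad/s.
Step 2 — Component impedances:
  R1: Z = R = 2170 Ω
  R2: Z = R = 2420 Ω
  C: Z = 1/(jωC) = -j/(ω·C) = 0 - j1.162e+04 Ω
Step 3 — Parallel branch: R2 || C = 1/(1/R2 + 1/C) = 2319 - j483.2 Ω.
Step 4 — Series with R1: Z_total = R1 + (R2 || C) = 4489 - j483.2 Ω = 4515∠-6.1° Ω.
Step 5 — Power factor: PF = cos(φ) = Re(Z)/|Z| = 4489.4/4515.3 = 0.9943.
Step 6 — Type: Im(Z) = -483.2 ⇒ leading (phase φ = -6.1°).

PF = 0.9943 (leading, φ = -6.1°)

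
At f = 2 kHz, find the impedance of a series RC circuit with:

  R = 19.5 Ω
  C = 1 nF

Step 1 — Angular frequency: ω = 2π·f = 2π·2000 = 1.257e+04 rad/s.
Step 2 — Component impedances:
  R: Z = R = 19.5 Ω
  C: Z = 1/(jωC) = -j/(ω·C) = 0 - j7.958e+04 Ω
Step 3 — Series combination: Z_total = R + C = 19.5 - j7.958e+04 Ω = 7.958e+04∠-90.0° Ω.

Z = 19.5 - j7.958e+04 Ω = 7.958e+04∠-90.0° Ω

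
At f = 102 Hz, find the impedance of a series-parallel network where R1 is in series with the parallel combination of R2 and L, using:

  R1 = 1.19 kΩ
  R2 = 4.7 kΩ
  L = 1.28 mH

Step 1 — Angular frequency: ω = 2π·f = 2π·102 = 640.9 rad/s.
Step 2 — Component impedances:
  R1: Z = R = 1190 Ω
  R2: Z = R = 4700 Ω
  L: Z = jωL = j·640.9·0.00128 = 0 + j0.8203 Ω
Step 3 — Parallel branch: R2 || L = 1/(1/R2 + 1/L) = 0.0001432 + j0.8203 Ω.
Step 4 — Series with R1: Z_total = R1 + (R2 || L) = 1190 + j0.8203 Ω = 1190∠0.0° Ω.

Z = 1190 + j0.8203 Ω = 1190∠0.0° Ω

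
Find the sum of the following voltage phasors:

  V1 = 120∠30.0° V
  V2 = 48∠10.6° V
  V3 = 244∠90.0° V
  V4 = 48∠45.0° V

Step 1 — Convert each phasor to rectangular form:
  V1 = 120·(cos(30.0°) + j·sin(30.0°)) = 103.9 + j60 V
  V2 = 48·(cos(10.6°) + j·sin(10.6°)) = 47.18 + j8.83 V
  V3 = 244·(cos(90.0°) + j·sin(90.0°)) = 0 + j244 V
  V4 = 48·(cos(45.0°) + j·sin(45.0°)) = 33.94 + j33.94 V
Step 2 — Sum components: V_total = 185 + j346.8 V.
Step 3 — Convert to polar: |V_total| = 393.1 V, ∠V_total = 61.9°.

V_total = 393.1∠61.9° V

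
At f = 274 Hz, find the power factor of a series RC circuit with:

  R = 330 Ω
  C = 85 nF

Step 1 — Angular frequency: ω = 2π·f = 2π·274 = 1722 rad/s.
Step 2 — Component impedances:
  R: Z = R = 330 Ω
  C: Z = 1/(jωC) = -j/(ω·C) = 0 - j6834 Ω
Step 3 — Series combination: Z_total = R + C = 330 - j6834 Ω = 6842∠-87.2° Ω.
Step 4 — Power factor: PF = cos(φ) = Re(Z)/|Z| = 330/6842 = 0.04823.
Step 5 — Type: Im(Z) = -6834 ⇒ leading (phase φ = -87.2°).

PF = 0.04823 (leading, φ = -87.2°)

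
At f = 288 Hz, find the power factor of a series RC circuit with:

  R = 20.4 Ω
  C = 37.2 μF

Step 1 — Angular frequency: ω = 2π·f = 2π·288 = 1810 rad/s.
Step 2 — Component impedances:
  R: Z = R = 20.4 Ω
  C: Z = 1/(jωC) = -j/(ω·C) = 0 - j14.86 Ω
Step 3 — Series combination: Z_total = R + C = 20.4 - j14.86 Ω = 25.24∠-36.1° Ω.
Step 4 — Power factor: PF = cos(φ) = Re(Z)/|Z| = 20.4/25.236 = 0.8084.
Step 5 — Type: Im(Z) = -14.86 ⇒ leading (phase φ = -36.1°).

PF = 0.8084 (leading, φ = -36.1°)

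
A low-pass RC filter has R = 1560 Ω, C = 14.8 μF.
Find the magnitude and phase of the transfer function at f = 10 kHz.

Step 1 — Angular frequency: ω = 2π·1e+04 = 6.283e+04 rad/s.
Step 2 — Transfer function: H(jω) = 1/(1 + jωRC).
Step 3 — Denominator: 1 + jωRC = 1 + j·6.283e+04·1560·1.48e-05 = 1 + j1451.
Step 4 — H = 4.752e-07 - j0.0006893.
Step 5 — Magnitude: |H| = 0.0006893 (-63.2 dB); phase: φ = -90.0°.

|H| = 0.0006893 (-63.2 dB), φ = -90.0°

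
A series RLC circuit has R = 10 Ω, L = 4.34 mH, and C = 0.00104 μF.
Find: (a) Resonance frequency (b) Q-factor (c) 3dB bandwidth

Step 1 — Resonance: ω₀ = 1/√(LC) = 1/√(0.00434·1.04e-09) = 4.707e+05 rad/s.
Step 2 — f₀ = ω₀/(2π) = 7.491e+04 Hz.
Step 3 — Series Q: Q = ω₀L/R = 4.707e+05·0.00434/10 = 204.3.
Step 4 — Bandwidth: Δω = ω₀/Q = 2304 rad/s; BW = Δω/(2π) = 366.7 Hz.

(a) f₀ = 7.491e+04 Hz  (b) Q = 204.3  (c) BW = 366.7 Hz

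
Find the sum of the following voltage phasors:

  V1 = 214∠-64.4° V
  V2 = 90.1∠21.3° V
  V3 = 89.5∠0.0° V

Step 1 — Convert each phasor to rectangular form:
  V1 = 214·(cos(-64.4°) + j·sin(-64.4°)) = 92.47 - j193 V
  V2 = 90.1·(cos(21.3°) + j·sin(21.3°)) = 83.95 + j32.73 V
  V3 = 89.5·(cos(0.0°) + j·sin(0.0°)) = 89.5 V
Step 2 — Sum components: V_total = 265.9 - j160.3 V.
Step 3 — Convert to polar: |V_total| = 310.5 V, ∠V_total = -31.1°.

V_total = 310.5∠-31.1° V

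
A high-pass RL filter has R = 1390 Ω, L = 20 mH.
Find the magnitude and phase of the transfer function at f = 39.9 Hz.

Step 1 — Angular frequency: ω = 2π·39.9 = 250.7 rad/s.
Step 2 — Transfer function: H(jω) = jωL/(R + jωL).
Step 3 — Numerator jωL = j·5.014; denominator R + jωL = 1390 + j5.014.
Step 4 — H = 1.301e-05 + j0.003607.
Step 5 — Magnitude: |H| = 0.003607 (-48.9 dB); phase: φ = 89.8°.

|H| = 0.003607 (-48.9 dB), φ = 89.8°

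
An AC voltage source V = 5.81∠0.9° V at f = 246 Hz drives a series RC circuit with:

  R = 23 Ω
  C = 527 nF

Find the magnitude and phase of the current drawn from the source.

Step 1 — Angular frequency: ω = 2π·f = 2π·246 = 1546 rad/s.
Step 2 — Component impedances:
  R: Z = R = 23 Ω
  C: Z = 1/(jωC) = -j/(ω·C) = 0 - j1228 Ω
Step 3 — Series combination: Z_total = R + C = 23 - j1228 Ω = 1228∠-88.9° Ω.
Step 4 — Source phasor: V = 5.81∠0.9° V = 5.809 + j0.09126 V.
Step 5 — Ohm's law: I = V / Z_total = (5.809 + j0.09126) / (23 - j1228) = 1.431e-05 + j0.004732 A.
Step 6 — Convert to polar: |I| = 0.004732 A, ∠I = 89.8°.

I = 0.004732∠89.8° A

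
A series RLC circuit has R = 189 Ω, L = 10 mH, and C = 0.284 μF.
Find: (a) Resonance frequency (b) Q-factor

Step 1 — Resonance condition Im(Z)=0 gives ω₀ = 1/√(LC).
Step 2 — ω₀ = 1/√(0.01·2.84e-07) = 1.876e+04 rad/s.
Step 3 — f₀ = ω₀/(2π) = 2986 Hz.
Step 4 — Series Q: Q = ω₀L/R = 1.876e+04·0.01/189 = 0.9928.

(a) f₀ = 2986 Hz  (b) Q = 0.9928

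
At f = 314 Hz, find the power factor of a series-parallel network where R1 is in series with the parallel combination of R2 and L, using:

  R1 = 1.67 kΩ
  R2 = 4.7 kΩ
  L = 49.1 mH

Step 1 — Angular frequency: ω = 2π·f = 2π·314 = 1973 rad/s.
Step 2 — Component impedances:
  R1: Z = R = 1670 Ω
  R2: Z = R = 4700 Ω
  L: Z = jωL = j·1973·0.0491 = 0 + j96.87 Ω
Step 3 — Parallel branch: R2 || L = 1/(1/R2 + 1/L) = 1.996 + j96.83 Ω.
Step 4 — Series with R1: Z_total = R1 + (R2 || L) = 1672 + j96.83 Ω = 1675∠3.3° Ω.
Step 5 — Power factor: PF = cos(φ) = Re(Z)/|Z| = 1672/1674.8 = 0.9983.
Step 6 — Type: Im(Z) = 96.83 ⇒ lagging (phase φ = 3.3°).

PF = 0.9983 (lagging, φ = 3.3°)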